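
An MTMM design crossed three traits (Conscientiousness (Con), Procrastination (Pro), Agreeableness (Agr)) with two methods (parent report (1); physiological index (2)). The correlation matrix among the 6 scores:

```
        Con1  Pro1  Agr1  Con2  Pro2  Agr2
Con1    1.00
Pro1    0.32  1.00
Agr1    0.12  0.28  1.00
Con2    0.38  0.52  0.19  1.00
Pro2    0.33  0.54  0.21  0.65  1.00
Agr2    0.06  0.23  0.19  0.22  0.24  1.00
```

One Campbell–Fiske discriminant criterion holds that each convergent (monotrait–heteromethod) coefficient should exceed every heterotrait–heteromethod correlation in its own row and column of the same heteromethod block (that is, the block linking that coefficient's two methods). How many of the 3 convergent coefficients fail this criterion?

2

Convergent coefficients and their comparison sets:
Con (methods 1·2): 0.38 vs {0.33, 0.52, 0.06, 0.19} → fail.
Pro (methods 1·2): 0.54 vs {0.52, 0.33, 0.23, 0.21} → pass.
Agr (methods 1·2): 0.19 vs {0.19, 0.06, 0.21, 0.23} → fail.
2 of 3 fail.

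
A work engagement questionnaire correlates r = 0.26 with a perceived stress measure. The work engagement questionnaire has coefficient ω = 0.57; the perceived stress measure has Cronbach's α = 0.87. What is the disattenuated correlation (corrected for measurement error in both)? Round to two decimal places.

0.37

r_true = r_obs / √(r_xx · r_yy) = 0.26 / √(0.57 × 0.87) = 0.26 / √0.4959 = 0.26 / 0.7042 ≈ 0.37.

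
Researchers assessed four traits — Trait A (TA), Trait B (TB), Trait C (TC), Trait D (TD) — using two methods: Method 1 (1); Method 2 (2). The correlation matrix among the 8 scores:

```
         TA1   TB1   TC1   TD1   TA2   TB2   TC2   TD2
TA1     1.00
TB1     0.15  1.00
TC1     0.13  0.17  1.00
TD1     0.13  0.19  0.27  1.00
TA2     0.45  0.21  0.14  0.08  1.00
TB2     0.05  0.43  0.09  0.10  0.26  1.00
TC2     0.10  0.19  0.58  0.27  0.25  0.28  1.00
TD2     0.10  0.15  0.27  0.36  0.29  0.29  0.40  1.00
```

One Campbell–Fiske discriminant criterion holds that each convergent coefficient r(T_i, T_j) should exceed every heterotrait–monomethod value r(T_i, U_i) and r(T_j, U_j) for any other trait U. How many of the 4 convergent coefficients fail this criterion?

1

Checking each validity diagonal entry against its comparison values:
TA (methods 1·2): 0.45 vs {0.15, 0.26, 0.13, 0.25, 0.13, 0.29} → pass.
TB (methods 1·2): 0.43 vs {0.15, 0.26, 0.17, 0.28, 0.19, 0.29} → pass.
TC (methods 1·2): 0.58 vs {0.13, 0.25, 0.17, 0.28, 0.27, 0.40} → pass.
TD (methods 1·2): 0.36 vs {0.13, 0.29, 0.19, 0.29, 0.27, 0.40} → fail.
1 of 4 fail.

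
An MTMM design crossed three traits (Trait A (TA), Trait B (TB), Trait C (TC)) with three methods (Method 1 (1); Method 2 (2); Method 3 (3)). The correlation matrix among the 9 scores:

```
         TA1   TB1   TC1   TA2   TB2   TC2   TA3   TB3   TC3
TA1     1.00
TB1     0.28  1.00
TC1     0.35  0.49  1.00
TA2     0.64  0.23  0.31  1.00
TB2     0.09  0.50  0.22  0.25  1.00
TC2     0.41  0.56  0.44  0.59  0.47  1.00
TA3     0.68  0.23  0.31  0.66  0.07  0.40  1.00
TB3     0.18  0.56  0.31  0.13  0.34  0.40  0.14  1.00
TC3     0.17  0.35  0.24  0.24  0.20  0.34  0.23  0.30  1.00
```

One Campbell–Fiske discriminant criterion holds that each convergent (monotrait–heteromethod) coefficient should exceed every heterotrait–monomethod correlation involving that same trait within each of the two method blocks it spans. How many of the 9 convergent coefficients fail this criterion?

4

Each convergent coefficient versus the relevant comparison correlations:
TA (methods 1·2): 0.64 vs {0.28, 0.25, 0.35, 0.59} → pass.
TA (methods 1·3): 0.68 vs {0.28, 0.14, 0.35, 0.23} → pass.
TA (methods 2·3): 0.66 vs {0.25, 0.14, 0.59, 0.23} → pass.
TB (methods 1·2): 0.50 vs {0.28, 0.25, 0.49, 0.47} → pass.
TB (methods 1·3): 0.56 vs {0.28, 0.14, 0.49, 0.30} → pass.
TB (methods 2·3): 0.34 vs {0.25, 0.14, 0.47, 0.30} → fail.
TC (methods 1·2): 0.44 vs {0.35, 0.59, 0.49, 0.47} → fail.
TC (methods 1·3): 0.24 vs {0.35, 0.23, 0.49, 0.30} → fail.
TC (methods 2·3): 0.34 vs {0.59, 0.23, 0.47, 0.30} → fail.
4 of 9 fail.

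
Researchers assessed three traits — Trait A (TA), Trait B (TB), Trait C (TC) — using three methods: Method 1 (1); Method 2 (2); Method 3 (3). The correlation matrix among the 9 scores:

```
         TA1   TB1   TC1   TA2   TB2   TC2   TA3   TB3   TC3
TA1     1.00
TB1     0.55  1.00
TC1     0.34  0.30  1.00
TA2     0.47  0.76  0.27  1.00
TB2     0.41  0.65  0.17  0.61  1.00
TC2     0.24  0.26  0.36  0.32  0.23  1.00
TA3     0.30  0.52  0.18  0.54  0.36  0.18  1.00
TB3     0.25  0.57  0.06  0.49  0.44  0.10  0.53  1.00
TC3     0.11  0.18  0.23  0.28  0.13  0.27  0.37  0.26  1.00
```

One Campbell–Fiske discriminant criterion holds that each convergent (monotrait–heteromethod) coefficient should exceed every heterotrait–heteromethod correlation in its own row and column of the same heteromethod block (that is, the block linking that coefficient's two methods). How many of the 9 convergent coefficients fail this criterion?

5

Convergent coefficients and their comparison sets:
TA (methods 1·2): 0.47 vs {0.41, 0.76, 0.24, 0.27} → fail.
TA (methods 1·3): 0.30 vs {0.25, 0.52, 0.11, 0.18} → fail.
TA (methods 2·3): 0.54 vs {0.49, 0.36, 0.28, 0.18} → pass.
TB (methods 1·2): 0.65 vs {0.76, 0.41, 0.26, 0.17} → fail.
TB (methods 1·3): 0.57 vs {0.52, 0.25, 0.18, 0.06} → pass.
TB (methods 2·3): 0.44 vs {0.36, 0.49, 0.13, 0.10} → fail.
TC (methods 1·2): 0.36 vs {0.27, 0.24, 0.17, 0.26} → pass.
TC (methods 1·3): 0.23 vs {0.18, 0.11, 0.06, 0.18} → pass.
TC (methods 2·3): 0.27 vs {0.18, 0.28, 0.10, 0.13} → fail.
5 of 9 fail.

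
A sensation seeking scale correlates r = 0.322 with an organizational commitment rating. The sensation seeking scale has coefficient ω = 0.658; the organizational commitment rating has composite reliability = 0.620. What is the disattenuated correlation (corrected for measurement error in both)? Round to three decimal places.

0.504

r_true = r_obs / √(r_xx · r_yy) = 0.322 / √(0.658 × 0.620) = 0.322 / √0.407960 = 0.322 / 0.6387 ≈ 0.504.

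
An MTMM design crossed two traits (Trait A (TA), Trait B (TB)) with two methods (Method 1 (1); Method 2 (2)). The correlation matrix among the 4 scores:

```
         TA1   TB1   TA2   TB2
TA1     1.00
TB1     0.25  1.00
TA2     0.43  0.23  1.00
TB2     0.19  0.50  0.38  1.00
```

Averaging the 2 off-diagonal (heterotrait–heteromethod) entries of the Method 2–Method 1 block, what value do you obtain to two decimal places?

HTHM values (method 2 × method 1): 0.23, 0.19; mean = 0.42/2 = 0.21.

0.21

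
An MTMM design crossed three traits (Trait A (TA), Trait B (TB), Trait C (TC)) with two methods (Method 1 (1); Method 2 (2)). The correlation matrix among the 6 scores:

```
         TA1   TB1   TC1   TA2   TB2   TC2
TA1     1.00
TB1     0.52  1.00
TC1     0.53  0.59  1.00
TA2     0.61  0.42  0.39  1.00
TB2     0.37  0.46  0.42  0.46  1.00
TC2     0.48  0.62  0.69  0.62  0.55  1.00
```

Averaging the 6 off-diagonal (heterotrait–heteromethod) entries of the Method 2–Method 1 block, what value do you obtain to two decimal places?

0.45

HTHM values (method 2 × method 1): 0.42, 0.39, 0.37, 0.42, 0.48, 0.62; mean = 2.70/6 = 0.45.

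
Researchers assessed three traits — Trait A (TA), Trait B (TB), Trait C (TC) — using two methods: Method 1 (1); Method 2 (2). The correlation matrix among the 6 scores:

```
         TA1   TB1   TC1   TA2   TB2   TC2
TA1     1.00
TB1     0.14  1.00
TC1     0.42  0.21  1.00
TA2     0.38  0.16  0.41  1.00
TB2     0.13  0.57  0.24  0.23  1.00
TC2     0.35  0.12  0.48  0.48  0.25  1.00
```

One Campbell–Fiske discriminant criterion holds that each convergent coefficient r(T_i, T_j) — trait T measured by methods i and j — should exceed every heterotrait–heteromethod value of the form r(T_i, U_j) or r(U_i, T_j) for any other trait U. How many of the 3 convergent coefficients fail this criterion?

1

Checking each validity diagonal entry against its comparison values:
TA (methods 1·2): 0.38 vs {0.13, 0.16, 0.35, 0.41} → fail.
TB (methods 1·2): 0.57 vs {0.16, 0.13, 0.12, 0.24} → pass.
TC (methods 1·2): 0.48 vs {0.41, 0.35, 0.24, 0.12} → pass.
1 of 3 fail.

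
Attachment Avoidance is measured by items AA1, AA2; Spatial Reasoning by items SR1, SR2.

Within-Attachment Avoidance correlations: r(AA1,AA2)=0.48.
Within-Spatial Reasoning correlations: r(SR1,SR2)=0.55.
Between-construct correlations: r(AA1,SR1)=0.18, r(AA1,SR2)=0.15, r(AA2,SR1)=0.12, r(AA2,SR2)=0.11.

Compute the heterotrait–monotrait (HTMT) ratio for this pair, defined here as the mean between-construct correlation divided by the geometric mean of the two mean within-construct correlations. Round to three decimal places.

0.272

Mean between = 0.56/4 = 0.1400.
Mean within-AA = 0.48/1 = 0.4800; mean within-SR = 0.55/1 = 0.5500.
Geometric mean = √(0.4800 × 0.5500) = 0.5138.
HTMT = 0.1400 / 0.5138 = 0.272.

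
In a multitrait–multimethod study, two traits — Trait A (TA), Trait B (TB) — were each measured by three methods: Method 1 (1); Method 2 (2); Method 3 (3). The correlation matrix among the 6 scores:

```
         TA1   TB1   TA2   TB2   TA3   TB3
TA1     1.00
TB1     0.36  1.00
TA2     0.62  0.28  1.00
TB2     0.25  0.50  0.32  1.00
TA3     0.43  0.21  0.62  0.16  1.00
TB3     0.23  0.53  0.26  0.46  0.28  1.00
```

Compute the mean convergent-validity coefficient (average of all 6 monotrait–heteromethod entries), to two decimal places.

0.53

Convergent values: 0.62, 0.43, 0.62, 0.50, 0.53, 0.46; mean = 3.16/6 = 0.53.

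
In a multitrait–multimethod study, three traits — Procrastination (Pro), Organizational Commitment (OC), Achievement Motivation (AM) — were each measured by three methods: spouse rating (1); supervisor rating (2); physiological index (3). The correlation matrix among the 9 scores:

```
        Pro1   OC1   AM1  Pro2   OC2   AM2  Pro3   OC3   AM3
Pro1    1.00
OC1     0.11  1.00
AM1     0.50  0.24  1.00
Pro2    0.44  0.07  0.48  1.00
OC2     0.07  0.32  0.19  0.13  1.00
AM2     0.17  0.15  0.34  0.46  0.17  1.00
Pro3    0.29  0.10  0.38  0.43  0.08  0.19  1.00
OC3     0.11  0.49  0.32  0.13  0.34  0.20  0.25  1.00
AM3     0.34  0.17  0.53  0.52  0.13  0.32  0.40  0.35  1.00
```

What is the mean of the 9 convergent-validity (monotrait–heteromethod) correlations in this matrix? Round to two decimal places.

Convergent values: 0.44, 0.29, 0.43, 0.32, 0.49, 0.34, 0.34, 0.53, 0.32; mean = 3.50/9 = 0.39.

0.39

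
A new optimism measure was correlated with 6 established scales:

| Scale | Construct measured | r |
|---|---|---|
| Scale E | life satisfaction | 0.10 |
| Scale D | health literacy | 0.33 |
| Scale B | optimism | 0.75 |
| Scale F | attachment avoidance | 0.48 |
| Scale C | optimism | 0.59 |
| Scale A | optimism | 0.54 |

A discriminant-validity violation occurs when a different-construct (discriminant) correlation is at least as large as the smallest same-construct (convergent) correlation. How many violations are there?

0

Convergent (same construct = optimism): Scale B, Scale C, Scale A.
Smallest convergent = 0.54. Discriminant values: 0.10, 0.33, 0.48; count ≥ 0.54 → 0.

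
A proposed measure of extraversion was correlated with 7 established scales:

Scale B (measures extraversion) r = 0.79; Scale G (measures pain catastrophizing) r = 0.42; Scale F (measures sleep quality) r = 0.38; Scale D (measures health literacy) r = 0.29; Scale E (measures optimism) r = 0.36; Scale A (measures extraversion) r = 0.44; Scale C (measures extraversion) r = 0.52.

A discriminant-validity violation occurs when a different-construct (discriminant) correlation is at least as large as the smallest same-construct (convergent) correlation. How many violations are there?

Convergent (same construct = extraversion): Scale B, Scale A, Scale C.
Smallest convergent = 0.44. Discriminant values: 0.42, 0.38, 0.29, 0.36; count ≥ 0.44 → 0.

0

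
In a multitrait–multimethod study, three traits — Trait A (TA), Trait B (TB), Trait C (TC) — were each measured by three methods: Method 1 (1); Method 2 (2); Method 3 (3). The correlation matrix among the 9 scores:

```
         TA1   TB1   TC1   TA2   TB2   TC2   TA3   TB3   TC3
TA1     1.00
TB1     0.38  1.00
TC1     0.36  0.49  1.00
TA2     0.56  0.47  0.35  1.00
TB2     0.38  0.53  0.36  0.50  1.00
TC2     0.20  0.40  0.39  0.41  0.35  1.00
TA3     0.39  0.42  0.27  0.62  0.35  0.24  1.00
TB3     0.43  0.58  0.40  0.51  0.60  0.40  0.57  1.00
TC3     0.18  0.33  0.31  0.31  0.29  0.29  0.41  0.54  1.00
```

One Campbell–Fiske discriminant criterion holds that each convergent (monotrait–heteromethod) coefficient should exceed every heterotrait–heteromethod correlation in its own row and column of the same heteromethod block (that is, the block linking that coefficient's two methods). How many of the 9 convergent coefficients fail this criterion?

Each convergent coefficient versus the relevant comparison correlations:
TA (methods 1·2): 0.56 vs {0.38, 0.47, 0.20, 0.35} → pass.
TA (methods 1·3): 0.39 vs {0.43, 0.42, 0.18, 0.27} → fail.
TA (methods 2·3): 0.62 vs {0.51, 0.35, 0.31, 0.24} → pass.
TB (methods 1·2): 0.53 vs {0.47, 0.38, 0.40, 0.36} → pass.
TB (methods 1·3): 0.58 vs {0.42, 0.43, 0.33, 0.40} → pass.
TB (methods 2·3): 0.60 vs {0.35, 0.51, 0.29, 0.40} → pass.
TC (methods 1·2): 0.39 vs {0.35, 0.20, 0.36, 0.40} → fail.
TC (methods 1·3): 0.31 vs {0.27, 0.18, 0.40, 0.33} → fail.
TC (methods 2·3): 0.29 vs {0.24, 0.31, 0.40, 0.29} → fail.
4 of 9 fail.

4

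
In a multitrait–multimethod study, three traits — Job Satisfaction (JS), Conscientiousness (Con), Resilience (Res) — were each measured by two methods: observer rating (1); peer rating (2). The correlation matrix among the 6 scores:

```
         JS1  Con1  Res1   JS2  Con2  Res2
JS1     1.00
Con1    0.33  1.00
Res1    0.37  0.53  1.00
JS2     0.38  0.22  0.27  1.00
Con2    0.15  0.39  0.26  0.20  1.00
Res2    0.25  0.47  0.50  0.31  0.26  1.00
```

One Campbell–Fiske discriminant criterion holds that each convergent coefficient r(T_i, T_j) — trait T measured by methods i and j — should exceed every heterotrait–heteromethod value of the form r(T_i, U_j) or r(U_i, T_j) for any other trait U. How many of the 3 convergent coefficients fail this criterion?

1

Checking each validity diagonal entry against its comparison values:
JS (methods 1·2): 0.38 vs {0.15, 0.22, 0.25, 0.27} → pass.
Con (methods 1·2): 0.39 vs {0.22, 0.15, 0.47, 0.26} → fail.
Res (methods 1·2): 0.50 vs {0.27, 0.25, 0.26, 0.47} → pass.
1 of 3 fail.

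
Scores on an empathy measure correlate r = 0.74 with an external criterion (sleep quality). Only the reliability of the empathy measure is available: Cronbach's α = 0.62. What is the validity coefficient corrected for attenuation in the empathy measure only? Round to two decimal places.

Single correction: r_c = r_obs / √r_xx = 0.74 / √0.62 = 0.74 / 0.7874 ≈ 0.94.

0.94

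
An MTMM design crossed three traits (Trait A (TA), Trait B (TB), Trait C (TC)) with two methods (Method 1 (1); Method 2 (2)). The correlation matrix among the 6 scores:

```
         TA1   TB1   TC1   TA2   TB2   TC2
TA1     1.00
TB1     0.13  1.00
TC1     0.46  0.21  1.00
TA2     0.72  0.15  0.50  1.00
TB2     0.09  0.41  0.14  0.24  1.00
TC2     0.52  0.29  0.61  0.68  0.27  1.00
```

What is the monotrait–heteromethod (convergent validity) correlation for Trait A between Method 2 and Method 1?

Same trait (TA), different methods: r(TA2, TA1) = 0.72.

0.72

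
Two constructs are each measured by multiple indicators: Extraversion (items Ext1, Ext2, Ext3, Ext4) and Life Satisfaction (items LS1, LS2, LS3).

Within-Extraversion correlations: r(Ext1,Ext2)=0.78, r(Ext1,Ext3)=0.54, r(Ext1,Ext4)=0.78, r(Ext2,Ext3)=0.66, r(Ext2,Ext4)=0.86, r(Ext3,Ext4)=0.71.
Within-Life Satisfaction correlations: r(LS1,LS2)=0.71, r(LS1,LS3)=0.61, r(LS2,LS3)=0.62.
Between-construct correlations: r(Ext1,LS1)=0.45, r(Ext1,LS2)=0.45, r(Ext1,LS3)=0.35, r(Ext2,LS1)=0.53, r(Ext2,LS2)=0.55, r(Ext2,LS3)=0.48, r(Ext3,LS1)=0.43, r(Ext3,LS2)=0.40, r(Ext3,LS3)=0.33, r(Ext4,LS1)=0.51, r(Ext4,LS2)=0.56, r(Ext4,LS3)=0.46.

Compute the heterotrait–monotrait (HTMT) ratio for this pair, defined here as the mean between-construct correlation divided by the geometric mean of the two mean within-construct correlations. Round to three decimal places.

Between-construct mean = 5.50/12 = 0.4583.
Mean within-Ext = 4.33/6 = 0.7217; mean within-LS = 1.94/3 = 0.6467.
Geometric mean = √(0.7217 × 0.6467) = 0.6832.
HTMT = 0.4583 / 0.6832 = 0.671.

0.671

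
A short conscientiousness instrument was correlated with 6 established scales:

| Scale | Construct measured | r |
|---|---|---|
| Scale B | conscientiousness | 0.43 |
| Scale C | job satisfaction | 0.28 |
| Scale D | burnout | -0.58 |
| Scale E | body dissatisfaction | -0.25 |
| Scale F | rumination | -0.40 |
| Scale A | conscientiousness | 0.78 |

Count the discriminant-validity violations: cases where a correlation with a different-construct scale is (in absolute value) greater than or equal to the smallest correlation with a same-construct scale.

1

Convergent (same construct = conscientiousness): Scale B, Scale A.
Smallest convergent = 0.43. Discriminant |r|: 0.28, 0.58, 0.25, 0.40; count ≥ 0.43 → 1.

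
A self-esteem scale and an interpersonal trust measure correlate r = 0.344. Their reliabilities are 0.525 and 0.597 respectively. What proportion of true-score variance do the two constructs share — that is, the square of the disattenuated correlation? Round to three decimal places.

Disattenuated r = 0.344 / √(0.525 × 0.597) = 0.344 / 0.5598 = 0.6145.
Shared true-score variance = 0.6145² = 0.3776 ≈ 0.378.

0.378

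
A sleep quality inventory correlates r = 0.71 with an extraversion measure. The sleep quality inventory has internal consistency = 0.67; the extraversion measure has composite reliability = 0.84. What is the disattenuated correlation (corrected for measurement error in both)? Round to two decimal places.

r_true = r_obs / √(r_xx · r_yy) = 0.71 / √(0.67 × 0.84) = 0.71 / √0.5628 = 0.71 / 0.7502 ≈ 0.95.

0.95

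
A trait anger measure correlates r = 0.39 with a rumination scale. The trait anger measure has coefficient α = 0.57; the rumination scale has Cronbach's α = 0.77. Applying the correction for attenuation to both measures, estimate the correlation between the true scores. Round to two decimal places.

r_true = r_obs / √(r_xx · r_yy) = 0.39 / √(0.57 × 0.77) = 0.39 / √0.4389 = 0.39 / 0.6625 ≈ 0.59.

0.59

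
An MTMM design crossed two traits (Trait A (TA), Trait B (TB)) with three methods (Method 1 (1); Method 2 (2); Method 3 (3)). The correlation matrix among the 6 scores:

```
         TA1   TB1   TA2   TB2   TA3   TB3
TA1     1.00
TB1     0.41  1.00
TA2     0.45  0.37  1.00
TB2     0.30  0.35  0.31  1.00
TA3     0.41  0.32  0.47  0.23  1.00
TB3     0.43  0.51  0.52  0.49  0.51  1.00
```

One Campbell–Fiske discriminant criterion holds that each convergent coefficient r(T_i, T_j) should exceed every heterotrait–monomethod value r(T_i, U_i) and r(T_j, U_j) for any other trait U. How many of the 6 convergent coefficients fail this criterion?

Convergent coefficients and their comparison sets:
TA (methods 1·2): 0.45 vs {0.41, 0.31} → pass.
TA (methods 1·3): 0.41 vs {0.41, 0.51} → fail.
TA (methods 2·3): 0.47 vs {0.31, 0.51} → fail.
TB (methods 1·2): 0.35 vs {0.41, 0.31} → fail.
TB (methods 1·3): 0.51 vs {0.41, 0.51} → fail.
TB (methods 2·3): 0.49 vs {0.31, 0.51} → fail.
5 of 6 fail.

5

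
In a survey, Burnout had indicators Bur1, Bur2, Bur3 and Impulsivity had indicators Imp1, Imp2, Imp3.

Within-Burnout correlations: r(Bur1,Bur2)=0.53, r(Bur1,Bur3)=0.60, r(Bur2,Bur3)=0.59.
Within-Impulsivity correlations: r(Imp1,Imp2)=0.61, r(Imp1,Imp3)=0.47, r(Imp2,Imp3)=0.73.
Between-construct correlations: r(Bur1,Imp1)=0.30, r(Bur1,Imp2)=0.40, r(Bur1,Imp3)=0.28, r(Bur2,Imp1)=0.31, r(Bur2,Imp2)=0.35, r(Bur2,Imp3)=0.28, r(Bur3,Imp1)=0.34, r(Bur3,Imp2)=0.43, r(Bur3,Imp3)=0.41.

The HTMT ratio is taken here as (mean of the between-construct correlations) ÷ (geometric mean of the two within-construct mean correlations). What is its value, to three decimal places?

Mean heterotrait r = 3.10/9 = 0.3444.
Mean within-Bur = 1.72/3 = 0.5733; mean within-Imp = 1.81/3 = 0.6033.
Geometric mean = √(0.5733 × 0.6033) = 0.5881.
HTMT = 0.3444 / 0.5881 = 0.586.

0.586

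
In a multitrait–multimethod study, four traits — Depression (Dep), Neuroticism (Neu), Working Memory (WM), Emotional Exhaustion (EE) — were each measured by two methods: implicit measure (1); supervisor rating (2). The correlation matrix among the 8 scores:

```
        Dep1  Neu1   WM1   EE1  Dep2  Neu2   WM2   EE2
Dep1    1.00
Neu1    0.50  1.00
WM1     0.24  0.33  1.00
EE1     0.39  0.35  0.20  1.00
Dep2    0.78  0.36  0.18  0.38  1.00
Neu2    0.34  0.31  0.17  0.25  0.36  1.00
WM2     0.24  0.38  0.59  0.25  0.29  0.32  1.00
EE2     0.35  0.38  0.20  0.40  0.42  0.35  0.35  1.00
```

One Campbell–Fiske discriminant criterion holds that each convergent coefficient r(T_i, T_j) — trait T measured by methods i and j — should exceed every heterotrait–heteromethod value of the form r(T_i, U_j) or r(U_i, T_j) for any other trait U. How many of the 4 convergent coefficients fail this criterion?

Convergent coefficients and their comparison sets:
Dep (methods 1·2): 0.78 vs {0.34, 0.36, 0.24, 0.18, 0.35, 0.38} → pass.
Neu (methods 1·2): 0.31 vs {0.36, 0.34, 0.38, 0.17, 0.38, 0.25} → fail.
WM (methods 1·2): 0.59 vs {0.18, 0.24, 0.17, 0.38, 0.20, 0.25} → pass.
EE (methods 1·2): 0.40 vs {0.38, 0.35, 0.25, 0.38, 0.25, 0.20} → pass.
1 of 4 fail.

1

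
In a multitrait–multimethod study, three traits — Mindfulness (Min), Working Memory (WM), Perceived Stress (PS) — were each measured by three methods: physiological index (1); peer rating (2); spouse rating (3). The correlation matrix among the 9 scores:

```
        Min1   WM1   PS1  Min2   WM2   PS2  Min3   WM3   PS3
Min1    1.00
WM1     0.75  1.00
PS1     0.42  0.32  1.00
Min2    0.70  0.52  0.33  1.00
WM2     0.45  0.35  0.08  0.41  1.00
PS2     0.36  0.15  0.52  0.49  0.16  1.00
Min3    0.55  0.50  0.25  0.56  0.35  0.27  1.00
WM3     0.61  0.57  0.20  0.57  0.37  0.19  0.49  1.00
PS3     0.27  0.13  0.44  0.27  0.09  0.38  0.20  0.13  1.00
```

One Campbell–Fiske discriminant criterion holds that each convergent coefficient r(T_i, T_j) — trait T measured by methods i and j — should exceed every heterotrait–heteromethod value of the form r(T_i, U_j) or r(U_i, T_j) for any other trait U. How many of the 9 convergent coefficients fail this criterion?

5

Convergent coefficients and their comparison sets:
Min (methods 1·2): 0.70 vs {0.45, 0.52, 0.36, 0.33} → pass.
Min (methods 1·3): 0.55 vs {0.61, 0.50, 0.27, 0.25} → fail.
Min (methods 2·3): 0.56 vs {0.57, 0.35, 0.27, 0.27} → fail.
WM (methods 1·2): 0.35 vs {0.52, 0.45, 0.15, 0.08} → fail.
WM (methods 1·3): 0.57 vs {0.50, 0.61, 0.13, 0.20} → fail.
WM (methods 2·3): 0.37 vs {0.35, 0.57, 0.09, 0.19} → fail.
PS (methods 1·2): 0.52 vs {0.33, 0.36, 0.08, 0.15} → pass.
PS (methods 1·3): 0.44 vs {0.25, 0.27, 0.20, 0.13} → pass.
PS (methods 2·3): 0.38 vs {0.27, 0.27, 0.19, 0.09} → pass.
5 of 9 fail.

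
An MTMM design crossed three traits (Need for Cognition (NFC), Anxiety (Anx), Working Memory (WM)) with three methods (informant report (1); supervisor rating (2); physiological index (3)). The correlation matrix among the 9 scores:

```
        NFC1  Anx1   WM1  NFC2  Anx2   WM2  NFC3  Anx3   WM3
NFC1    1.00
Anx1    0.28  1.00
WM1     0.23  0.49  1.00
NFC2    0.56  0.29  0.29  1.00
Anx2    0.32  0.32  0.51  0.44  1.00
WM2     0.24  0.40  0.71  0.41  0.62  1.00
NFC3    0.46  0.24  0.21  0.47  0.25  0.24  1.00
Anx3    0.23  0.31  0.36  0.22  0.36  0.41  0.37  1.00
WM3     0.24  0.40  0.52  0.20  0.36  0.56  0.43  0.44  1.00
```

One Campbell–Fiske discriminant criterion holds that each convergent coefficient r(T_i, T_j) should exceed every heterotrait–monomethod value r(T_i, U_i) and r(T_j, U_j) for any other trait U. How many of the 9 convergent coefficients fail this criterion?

4

Each convergent coefficient versus the relevant comparison correlations:
NFC (methods 1·2): 0.56 vs {0.28, 0.44, 0.23, 0.41} → pass.
NFC (methods 1·3): 0.46 vs {0.28, 0.37, 0.23, 0.43} → pass.
NFC (methods 2·3): 0.47 vs {0.44, 0.37, 0.41, 0.43} → pass.
Anx (methods 1·2): 0.32 vs {0.28, 0.44, 0.49, 0.62} → fail.
Anx (methods 1·3): 0.31 vs {0.28, 0.37, 0.49, 0.44} → fail.
Anx (methods 2·3): 0.36 vs {0.44, 0.37, 0.62, 0.44} → fail.
WM (methods 1·2): 0.71 vs {0.23, 0.41, 0.49, 0.62} → pass.
WM (methods 1·3): 0.52 vs {0.23, 0.43, 0.49, 0.44} → pass.
WM (methods 2·3): 0.56 vs {0.41, 0.43, 0.62, 0.44} → fail.
4 of 9 fail.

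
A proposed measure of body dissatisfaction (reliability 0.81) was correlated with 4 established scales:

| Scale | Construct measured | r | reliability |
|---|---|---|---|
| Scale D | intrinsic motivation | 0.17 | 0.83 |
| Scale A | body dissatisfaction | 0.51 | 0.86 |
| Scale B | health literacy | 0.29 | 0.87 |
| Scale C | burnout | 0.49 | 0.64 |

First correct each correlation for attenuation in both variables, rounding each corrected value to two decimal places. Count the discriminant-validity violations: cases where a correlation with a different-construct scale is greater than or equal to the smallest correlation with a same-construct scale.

1

Disattenuated r (r / √(r_scale · r_new)):
  Scale D (disc): 0.17 / √(0.83·0.81) = 0.21
  Scale A (conv): 0.51 / √(0.86·0.81) = 0.61
  Scale B (disc): 0.29 / √(0.87·0.81) = 0.35
  Scale C (disc): 0.49 / √(0.64·0.81) = 0.68
Smallest convergent = 0.61. Discriminant values: 0.21, 0.35, 0.68; count ≥ 0.61 → 1.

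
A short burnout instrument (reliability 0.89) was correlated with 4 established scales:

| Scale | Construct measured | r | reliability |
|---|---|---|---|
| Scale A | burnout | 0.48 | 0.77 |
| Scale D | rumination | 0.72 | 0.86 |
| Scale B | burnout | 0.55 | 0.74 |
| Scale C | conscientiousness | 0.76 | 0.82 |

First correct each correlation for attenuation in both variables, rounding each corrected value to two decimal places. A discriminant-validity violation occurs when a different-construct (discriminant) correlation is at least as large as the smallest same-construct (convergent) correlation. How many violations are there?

2

Disattenuated r (r / √(r_scale · r_new)):
  Scale A (conv): 0.48 / √(0.77·0.89) = 0.58
  Scale D (disc): 0.72 / √(0.86·0.89) = 0.82
  Scale B (conv): 0.55 / √(0.74·0.89) = 0.68
  Scale C (disc): 0.76 / √(0.82·0.89) = 0.89
Smallest convergent = 0.58. Discriminant values: 0.82, 0.89; count ≥ 0.58 → 2.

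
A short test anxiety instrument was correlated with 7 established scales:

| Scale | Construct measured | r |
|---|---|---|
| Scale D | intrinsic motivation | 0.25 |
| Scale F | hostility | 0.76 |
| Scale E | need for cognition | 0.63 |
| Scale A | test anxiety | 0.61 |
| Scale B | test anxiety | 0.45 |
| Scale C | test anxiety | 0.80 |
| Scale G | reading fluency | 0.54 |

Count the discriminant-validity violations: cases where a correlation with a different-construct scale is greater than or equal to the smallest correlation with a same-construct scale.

3

Convergent (same construct = test anxiety): Scale A, Scale B, Scale C.
Smallest convergent = 0.45. Discriminant values: 0.25, 0.76, 0.63, 0.54; count ≥ 0.45 → 3.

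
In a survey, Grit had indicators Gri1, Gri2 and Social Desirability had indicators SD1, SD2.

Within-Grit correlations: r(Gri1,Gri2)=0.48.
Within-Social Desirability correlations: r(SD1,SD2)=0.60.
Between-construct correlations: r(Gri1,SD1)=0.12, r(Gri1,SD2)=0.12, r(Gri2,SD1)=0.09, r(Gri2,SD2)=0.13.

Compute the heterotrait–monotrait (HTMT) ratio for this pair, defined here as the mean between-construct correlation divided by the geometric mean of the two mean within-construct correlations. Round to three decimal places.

0.214

Mean heterotrait r = 0.46/4 = 0.1150.
Mean within-Gri = 0.48/1 = 0.4800; mean within-SD = 0.60/1 = 0.6000.
Geometric mean = √(0.4800 × 0.6000) = 0.5367.
HTMT = 0.1150 / 0.5367 = 0.214.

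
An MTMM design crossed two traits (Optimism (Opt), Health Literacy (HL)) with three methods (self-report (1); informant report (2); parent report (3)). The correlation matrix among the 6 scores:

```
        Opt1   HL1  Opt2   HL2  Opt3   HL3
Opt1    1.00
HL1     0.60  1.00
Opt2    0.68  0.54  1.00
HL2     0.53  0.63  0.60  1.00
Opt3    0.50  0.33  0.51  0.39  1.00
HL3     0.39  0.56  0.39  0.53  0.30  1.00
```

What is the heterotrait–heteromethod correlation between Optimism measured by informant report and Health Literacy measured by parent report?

Different traits and methods: r(Opt2, HL3) = 0.39.

0.39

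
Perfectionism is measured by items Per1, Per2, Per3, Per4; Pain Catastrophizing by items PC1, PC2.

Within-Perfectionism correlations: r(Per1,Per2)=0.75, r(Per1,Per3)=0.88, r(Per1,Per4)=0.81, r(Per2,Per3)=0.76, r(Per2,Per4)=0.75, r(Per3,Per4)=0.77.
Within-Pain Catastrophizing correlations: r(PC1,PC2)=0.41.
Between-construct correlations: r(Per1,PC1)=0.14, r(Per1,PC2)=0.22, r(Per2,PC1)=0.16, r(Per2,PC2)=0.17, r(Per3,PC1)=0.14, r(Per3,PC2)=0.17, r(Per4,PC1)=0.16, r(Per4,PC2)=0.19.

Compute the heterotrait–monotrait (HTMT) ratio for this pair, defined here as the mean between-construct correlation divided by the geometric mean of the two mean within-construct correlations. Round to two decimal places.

0.30

Mean between = 1.35/8 = 0.1688.
Mean within-Per = 4.72/6 = 0.7867; mean within-PC = 0.41/1 = 0.4100.
Geometric mean = √(0.7867 × 0.4100) = 0.5679.
HTMT = 0.1688 / 0.5679 = 0.30.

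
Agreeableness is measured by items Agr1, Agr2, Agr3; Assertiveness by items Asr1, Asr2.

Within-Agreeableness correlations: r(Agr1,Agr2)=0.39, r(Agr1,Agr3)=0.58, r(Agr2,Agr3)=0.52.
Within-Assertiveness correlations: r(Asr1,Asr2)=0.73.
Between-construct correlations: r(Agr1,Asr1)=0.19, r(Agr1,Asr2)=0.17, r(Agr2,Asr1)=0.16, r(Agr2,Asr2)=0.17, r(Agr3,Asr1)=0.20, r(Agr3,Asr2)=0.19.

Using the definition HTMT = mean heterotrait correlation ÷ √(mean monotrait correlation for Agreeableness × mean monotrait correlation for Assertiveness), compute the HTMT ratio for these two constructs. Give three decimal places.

0.299

Mean between = 1.08/6 = 0.1800.
Mean within-Agr = 1.49/3 = 0.4967; mean within-Asr = 0.73/1 = 0.7300.
Geometric mean = √(0.4967 × 0.7300) = 0.6022.
HTMT = 0.1800 / 0.6022 = 0.299.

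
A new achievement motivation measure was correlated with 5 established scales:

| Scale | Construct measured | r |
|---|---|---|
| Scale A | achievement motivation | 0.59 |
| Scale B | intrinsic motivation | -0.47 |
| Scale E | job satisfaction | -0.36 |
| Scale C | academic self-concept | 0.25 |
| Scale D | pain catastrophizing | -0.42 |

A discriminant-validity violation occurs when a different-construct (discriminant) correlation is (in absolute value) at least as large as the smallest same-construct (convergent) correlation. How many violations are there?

0

Convergent (same construct = achievement motivation): Scale A.
Smallest convergent = 0.59. Discriminant |r|: 0.47, 0.36, 0.25, 0.42; count ≥ 0.59 → 0.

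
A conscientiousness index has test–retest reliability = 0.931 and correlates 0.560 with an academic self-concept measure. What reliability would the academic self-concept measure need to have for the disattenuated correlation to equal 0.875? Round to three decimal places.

r_true = r_obs / √(r_xx · r_yy) ⇒ 0.875 = 0.560 / √(0.931 · r_yy).
√(0.931 · r_yy) = 0.560 / 0.875 = 0.6400; 0.931 · r_yy = 0.4096; r_yy = 0.4096 / 0.931 ≈ 0.440.

0.440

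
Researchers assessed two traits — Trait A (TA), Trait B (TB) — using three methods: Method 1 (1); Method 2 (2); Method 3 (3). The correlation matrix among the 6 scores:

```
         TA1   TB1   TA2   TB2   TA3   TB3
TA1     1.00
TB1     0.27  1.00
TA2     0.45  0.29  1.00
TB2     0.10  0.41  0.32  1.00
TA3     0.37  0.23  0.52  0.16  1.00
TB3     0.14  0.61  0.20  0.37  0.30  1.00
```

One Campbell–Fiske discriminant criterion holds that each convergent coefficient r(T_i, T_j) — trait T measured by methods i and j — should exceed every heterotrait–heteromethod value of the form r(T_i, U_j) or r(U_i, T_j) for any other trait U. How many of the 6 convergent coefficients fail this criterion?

Each convergent coefficient versus the relevant comparison correlations:
TA (methods 1·2): 0.45 vs {0.10, 0.29} → pass.
TA (methods 1·3): 0.37 vs {0.14, 0.23} → pass.
TA (methods 2·3): 0.52 vs {0.20, 0.16} → pass.
TB (methods 1·2): 0.41 vs {0.29, 0.10} → pass.
TB (methods 1·3): 0.61 vs {0.23, 0.14} → pass.
TB (methods 2·3): 0.37 vs {0.16, 0.20} → pass.
0 of 6 fail.

0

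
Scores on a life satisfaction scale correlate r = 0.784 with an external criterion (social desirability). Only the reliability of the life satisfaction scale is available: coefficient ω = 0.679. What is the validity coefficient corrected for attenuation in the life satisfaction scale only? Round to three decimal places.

0.951

Single correction: r_c = r_obs / √r_xx = 0.784 / √0.679 = 0.784 / 0.8240 ≈ 0.951.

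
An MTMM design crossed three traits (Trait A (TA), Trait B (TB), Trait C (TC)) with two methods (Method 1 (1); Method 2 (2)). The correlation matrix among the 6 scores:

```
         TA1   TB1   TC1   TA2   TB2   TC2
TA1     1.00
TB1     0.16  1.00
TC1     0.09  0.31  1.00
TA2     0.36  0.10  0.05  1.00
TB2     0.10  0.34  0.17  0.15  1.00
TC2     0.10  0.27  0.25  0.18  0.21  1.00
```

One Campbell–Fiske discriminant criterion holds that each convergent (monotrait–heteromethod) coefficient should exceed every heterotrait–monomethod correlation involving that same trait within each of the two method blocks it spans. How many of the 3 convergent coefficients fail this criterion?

1

Checking each validity diagonal entry against its comparison values:
TA (methods 1·2): 0.36 vs {0.16, 0.15, 0.09, 0.18} → pass.
TB (methods 1·2): 0.34 vs {0.16, 0.15, 0.31, 0.21} → pass.
TC (methods 1·2): 0.25 vs {0.09, 0.18, 0.31, 0.21} → fail.
1 of 3 fail.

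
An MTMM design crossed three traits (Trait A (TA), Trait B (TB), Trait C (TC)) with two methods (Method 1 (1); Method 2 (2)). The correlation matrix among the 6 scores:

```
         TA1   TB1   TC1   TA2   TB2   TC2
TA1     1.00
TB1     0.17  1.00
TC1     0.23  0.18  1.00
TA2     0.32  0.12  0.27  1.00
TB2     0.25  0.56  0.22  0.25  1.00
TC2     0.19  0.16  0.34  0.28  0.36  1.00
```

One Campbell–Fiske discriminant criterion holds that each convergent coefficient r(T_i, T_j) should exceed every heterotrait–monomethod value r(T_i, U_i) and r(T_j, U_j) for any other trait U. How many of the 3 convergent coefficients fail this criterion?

Each convergent coefficient versus the relevant comparison correlations:
TA (methods 1·2): 0.32 vs {0.17, 0.25, 0.23, 0.28} → pass.
TB (methods 1·2): 0.56 vs {0.17, 0.25, 0.18, 0.36} → pass.
TC (methods 1·2): 0.34 vs {0.23, 0.28, 0.18, 0.36} → fail.
1 of 3 fail.

1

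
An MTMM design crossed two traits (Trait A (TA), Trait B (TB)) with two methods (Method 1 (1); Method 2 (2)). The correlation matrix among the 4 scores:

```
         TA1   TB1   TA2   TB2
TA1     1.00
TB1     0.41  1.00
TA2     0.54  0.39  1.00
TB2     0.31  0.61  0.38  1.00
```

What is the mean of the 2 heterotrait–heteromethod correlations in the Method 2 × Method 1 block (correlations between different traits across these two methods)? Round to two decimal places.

HTHM values (method 2 × method 1): 0.39, 0.31; mean = 0.70/2 = 0.35.

0.35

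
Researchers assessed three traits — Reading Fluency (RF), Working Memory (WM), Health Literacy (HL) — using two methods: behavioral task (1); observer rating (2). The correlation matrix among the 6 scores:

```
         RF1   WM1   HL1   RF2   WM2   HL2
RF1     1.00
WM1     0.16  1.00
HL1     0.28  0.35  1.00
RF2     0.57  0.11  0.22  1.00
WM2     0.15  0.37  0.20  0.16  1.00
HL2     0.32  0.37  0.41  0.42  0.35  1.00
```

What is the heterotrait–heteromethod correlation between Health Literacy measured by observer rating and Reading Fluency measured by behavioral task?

Different traits and methods: r(HL2, RF1) = 0.32.

0.32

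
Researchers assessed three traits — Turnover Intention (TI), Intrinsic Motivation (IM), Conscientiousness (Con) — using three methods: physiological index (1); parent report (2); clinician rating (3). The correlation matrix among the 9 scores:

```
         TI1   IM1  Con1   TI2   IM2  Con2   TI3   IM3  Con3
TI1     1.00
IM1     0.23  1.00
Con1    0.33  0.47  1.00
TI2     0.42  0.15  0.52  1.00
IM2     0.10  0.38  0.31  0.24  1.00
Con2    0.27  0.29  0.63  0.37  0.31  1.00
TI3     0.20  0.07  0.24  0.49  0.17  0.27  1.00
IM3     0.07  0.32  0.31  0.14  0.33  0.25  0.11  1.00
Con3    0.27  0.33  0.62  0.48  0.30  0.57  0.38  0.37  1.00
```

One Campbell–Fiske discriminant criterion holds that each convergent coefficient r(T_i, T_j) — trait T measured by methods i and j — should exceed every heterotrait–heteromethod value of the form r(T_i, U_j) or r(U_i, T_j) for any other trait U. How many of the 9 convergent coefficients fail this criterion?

Checking each validity diagonal entry against its comparison values:
TI (methods 1·2): 0.42 vs {0.10, 0.15, 0.27, 0.52} → fail.
TI (methods 1·3): 0.20 vs {0.07, 0.07, 0.27, 0.24} → fail.
TI (methods 2·3): 0.49 vs {0.14, 0.17, 0.48, 0.27} → pass.
IM (methods 1·2): 0.38 vs {0.15, 0.10, 0.29, 0.31} → pass.
IM (methods 1·3): 0.32 vs {0.07, 0.07, 0.33, 0.31} → fail.
IM (methods 2·3): 0.33 vs {0.17, 0.14, 0.30, 0.25} → pass.
Con (methods 1·2): 0.63 vs {0.52, 0.27, 0.31, 0.29} → pass.
Con (methods 1·3): 0.62 vs {0.24, 0.27, 0.31, 0.33} → pass.
Con (methods 2·3): 0.57 vs {0.27, 0.48, 0.25, 0.30} → pass.
3 of 9 fail.

3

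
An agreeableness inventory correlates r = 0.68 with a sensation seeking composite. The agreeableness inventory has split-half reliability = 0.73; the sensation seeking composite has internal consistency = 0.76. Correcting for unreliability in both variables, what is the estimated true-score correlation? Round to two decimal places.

0.91

r_true = r_obs / √(r_xx · r_yy) = 0.68 / √(0.73 × 0.76) = 0.68 / √0.5548 = 0.68 / 0.7448 ≈ 0.91.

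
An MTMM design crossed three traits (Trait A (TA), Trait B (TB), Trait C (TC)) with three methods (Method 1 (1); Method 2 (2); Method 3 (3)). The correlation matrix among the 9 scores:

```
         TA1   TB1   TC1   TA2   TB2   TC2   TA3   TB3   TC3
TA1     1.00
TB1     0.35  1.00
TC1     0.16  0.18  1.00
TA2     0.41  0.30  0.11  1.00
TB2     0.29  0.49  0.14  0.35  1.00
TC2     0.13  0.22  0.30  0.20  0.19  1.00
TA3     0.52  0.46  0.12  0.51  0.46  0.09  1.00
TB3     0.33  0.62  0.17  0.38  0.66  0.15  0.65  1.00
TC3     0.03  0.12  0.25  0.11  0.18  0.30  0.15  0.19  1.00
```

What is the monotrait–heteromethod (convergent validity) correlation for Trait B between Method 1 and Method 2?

Same trait (TB), different methods: r(TB1, TB2) = 0.49.

0.49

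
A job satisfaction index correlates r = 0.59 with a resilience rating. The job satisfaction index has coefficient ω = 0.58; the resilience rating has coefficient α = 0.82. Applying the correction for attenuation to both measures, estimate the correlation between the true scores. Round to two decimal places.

0.86

r_true = r_obs / √(r_xx · r_yy) = 0.59 / √(0.58 × 0.82) = 0.59 / √0.4756 = 0.59 / 0.6896 ≈ 0.86.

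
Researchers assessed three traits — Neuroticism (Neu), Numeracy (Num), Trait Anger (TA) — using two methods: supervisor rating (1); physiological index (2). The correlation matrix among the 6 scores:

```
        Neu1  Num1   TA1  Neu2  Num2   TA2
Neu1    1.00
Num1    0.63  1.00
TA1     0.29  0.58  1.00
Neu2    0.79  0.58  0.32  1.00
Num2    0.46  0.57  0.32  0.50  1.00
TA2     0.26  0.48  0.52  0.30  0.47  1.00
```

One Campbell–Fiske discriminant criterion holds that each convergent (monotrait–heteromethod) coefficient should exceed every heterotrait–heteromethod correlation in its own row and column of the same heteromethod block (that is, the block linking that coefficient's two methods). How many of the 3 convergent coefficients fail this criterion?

1

Each convergent coefficient versus the relevant comparison correlations:
Neu (methods 1·2): 0.79 vs {0.46, 0.58, 0.26, 0.32} → pass.
Num (methods 1·2): 0.57 vs {0.58, 0.46, 0.48, 0.32} → fail.
TA (methods 1·2): 0.52 vs {0.32, 0.26, 0.32, 0.48} → pass.
1 of 3 fail.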